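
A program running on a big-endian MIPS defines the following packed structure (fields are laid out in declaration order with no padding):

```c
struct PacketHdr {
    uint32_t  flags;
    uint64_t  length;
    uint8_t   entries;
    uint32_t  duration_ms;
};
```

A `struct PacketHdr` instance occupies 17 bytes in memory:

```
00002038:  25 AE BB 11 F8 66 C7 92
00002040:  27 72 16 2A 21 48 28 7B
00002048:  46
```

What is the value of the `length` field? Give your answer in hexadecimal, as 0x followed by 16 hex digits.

`length` follows `flags` (4 bytes), so it starts at byte offset 4 and occupies 8 bytes.
Bytes at offsets 4..11: F8 66 C7 92 27 72 16 2A.
Big-endian: lowest address holds the most-significant byte.
The bytes are already most-significant first: 0xF866C7922772162A.

0xF866C7922772162A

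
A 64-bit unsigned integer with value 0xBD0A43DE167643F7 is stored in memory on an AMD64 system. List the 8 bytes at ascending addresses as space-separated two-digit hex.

F7 43 76 16 DE 43 0A BD

Split into bytes (most-significant first): BD 0A 43 DE 16 76 43 F7.
Little-endian: lowest address holds the least-significant byte.
So at ascending addresses the bytes are F7 43 76 16 DE 43 0A BD.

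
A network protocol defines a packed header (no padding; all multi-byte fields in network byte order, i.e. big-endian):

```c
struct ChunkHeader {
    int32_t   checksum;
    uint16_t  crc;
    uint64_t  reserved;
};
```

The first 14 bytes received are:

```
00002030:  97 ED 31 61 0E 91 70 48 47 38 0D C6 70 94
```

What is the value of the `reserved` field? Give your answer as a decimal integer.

`reserved` follows `checksum` (4 B), `crc` (2 B), so it starts at offset 4 + 2 = 6 and occupies 8 bytes.
Bytes at offsets 6..13: 70 48 47 38 0D C6 70 94.
In big-endian order the high byte comes first in memory.
The bytes are already most-significant first: 0x704847380DC67094.
0x704847380DC67094 = 8090795036645945492.

8090795036645945492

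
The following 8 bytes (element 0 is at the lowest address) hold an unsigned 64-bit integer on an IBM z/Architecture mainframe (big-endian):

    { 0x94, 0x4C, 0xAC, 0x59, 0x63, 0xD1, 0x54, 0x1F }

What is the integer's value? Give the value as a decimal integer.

10686105515770074143

Big-endian stores the most-significant byte at the lowest address.
The bytes are already most-significant first: 0x944CAC5963D1541F.
0x944CAC5963D1541F = 10686105515770074143.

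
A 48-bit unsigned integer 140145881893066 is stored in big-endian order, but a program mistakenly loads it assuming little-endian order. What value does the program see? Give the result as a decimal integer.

222962510820991

140145881893066 in 48-bit hexadecimal is 0x7F764181C8CA.
Stored big-endian, the bytes at ascending addresses are 7F 76 41 81 C8 CA.
Read back as little-endian, the first byte is least significant, giving 0xCAC88141767F.
0xCAC88141767F = 222962510820991.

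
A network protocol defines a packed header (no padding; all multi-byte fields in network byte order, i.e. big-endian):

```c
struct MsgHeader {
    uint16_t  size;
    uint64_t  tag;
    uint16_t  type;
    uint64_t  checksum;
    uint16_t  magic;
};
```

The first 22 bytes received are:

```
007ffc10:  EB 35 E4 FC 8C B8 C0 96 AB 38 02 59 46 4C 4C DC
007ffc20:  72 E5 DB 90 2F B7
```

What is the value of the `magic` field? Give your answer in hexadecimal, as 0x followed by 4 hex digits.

`magic` follows `size` (2 B), `tag` (8 B), `type` (2 B), `checksum` (8 B), so it starts at offset 2 + 8 + 2 + 8 = 20 and occupies 2 bytes.
Bytes at offsets 20..21: 2F B7.
In big-endian order the high byte comes first in memory.
The bytes are already most-significant first: 0x2FB7.

0x2FB7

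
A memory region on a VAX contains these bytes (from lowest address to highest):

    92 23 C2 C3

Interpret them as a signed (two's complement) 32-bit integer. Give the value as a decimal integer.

In little-endian order the low byte comes first in memory.
Reassemble most-significant byte first: C3 C2 23 92 → 0xC3C22392.
Top bit is set, so as a signed 32-bit value this is 0xC3C22392 − 2^32 = -1010687086.

-1010687086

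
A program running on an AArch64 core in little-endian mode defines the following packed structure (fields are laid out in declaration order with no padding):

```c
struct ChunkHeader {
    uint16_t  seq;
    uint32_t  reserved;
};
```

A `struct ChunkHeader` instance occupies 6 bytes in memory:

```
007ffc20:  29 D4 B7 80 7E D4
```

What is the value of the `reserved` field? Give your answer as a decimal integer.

`reserved` follows `seq` (2 bytes), so it starts at byte offset 2 and occupies 4 bytes.
Bytes at offsets 2..5: B7 80 7E D4.
In little-endian order the low byte comes first in memory.
Reassemble most-significant byte first: D4 7E 80 B7 → 0xD47E80B7.
0xD47E80B7 = 3565060279.

3565060279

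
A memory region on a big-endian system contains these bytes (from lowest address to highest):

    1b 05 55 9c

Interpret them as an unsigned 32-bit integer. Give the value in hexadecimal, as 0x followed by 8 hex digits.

Big-endian: lowest address holds the most-significant byte.
The bytes are already most-significant first: 0x1B05559C.

0x1B05559C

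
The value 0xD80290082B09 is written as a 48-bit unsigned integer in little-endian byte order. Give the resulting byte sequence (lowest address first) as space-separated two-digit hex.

09 2B 08 90 02 D8

Split into bytes (most-significant first): D8 02 90 08 2B 09.
In little-endian order the low byte comes first in memory.
So at ascending addresses the bytes are 09 2B 08 90 02 D8.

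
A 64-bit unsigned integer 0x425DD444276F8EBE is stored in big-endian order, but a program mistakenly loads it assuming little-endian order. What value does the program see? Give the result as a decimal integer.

Stored big-endian, the bytes at ascending addresses are 42 5D D4 44 27 6F 8E BE.
Read back as little-endian, the first byte is least significant, giving 0xBE8E6F2744D45D42.
0xBE8E6F2744D45D42 = 13731034528348396866.

13731034528348396866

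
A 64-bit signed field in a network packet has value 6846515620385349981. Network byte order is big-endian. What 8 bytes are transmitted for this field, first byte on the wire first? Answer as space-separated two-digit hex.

5F 03 B5 AE AE 3B 61 5D

6846515620385349981 in hexadecimal, padded to 64 bits, is 0x5F03B5AEAE3B615D.
Split into bytes (most-significant first): 5F 03 B5 AE AE 3B 61 5D.
Big-endian stores the most-significant byte at the lowest address.
So the memory order matches the most-significant-first order: 5F 03 B5 AE AE 3B 61 5D.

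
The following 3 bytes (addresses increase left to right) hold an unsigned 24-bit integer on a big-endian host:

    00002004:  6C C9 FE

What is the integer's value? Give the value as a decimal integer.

7129598

Big-endian stores the most-significant byte at the lowest address.
The bytes are already most-significant first: 0x6CC9FE.
0x6CC9FE = 7129598.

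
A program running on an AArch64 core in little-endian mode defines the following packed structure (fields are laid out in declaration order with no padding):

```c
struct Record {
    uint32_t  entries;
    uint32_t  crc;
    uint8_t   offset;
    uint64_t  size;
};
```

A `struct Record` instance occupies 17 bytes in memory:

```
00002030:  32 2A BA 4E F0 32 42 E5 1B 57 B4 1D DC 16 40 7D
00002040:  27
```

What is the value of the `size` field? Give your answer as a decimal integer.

`size` follows `entries` (4 B), `crc` (4 B), `offset` (1 B), so it starts at offset 4 + 4 + 1 = 9 and occupies 8 bytes.
Bytes at offsets 9..16: 57 B4 1D DC 16 40 7D 27.
Little-endian: lowest address holds the least-significant byte.
Reassemble most-significant byte first: 27 7D 40 16 DC 1D B4 57 → 0x277D4016DC1DB457.
0x277D4016DC1DB457 = 2845501006494413911.

2845501006494413911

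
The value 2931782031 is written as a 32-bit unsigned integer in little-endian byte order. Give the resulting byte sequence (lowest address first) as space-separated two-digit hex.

2931782031 in hexadecimal, padded to 32 bits, is 0xAEBF718F.
Split into bytes (most-significant first): AE BF 71 8F.
Little-endian stores the least-significant byte at the lowest address.
So at ascending addresses the bytes are 8F 71 BF AE.

8F 71 BF AE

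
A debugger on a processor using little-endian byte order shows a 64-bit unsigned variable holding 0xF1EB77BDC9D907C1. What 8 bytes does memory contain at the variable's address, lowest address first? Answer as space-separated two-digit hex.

C1 07 D9 C9 BD 77 EB F1

Split into bytes (most-significant first): F1 EB 77 BD C9 D9 07 C1.
Little-endian: lowest address holds the least-significant byte.
So at ascending addresses the bytes are C1 07 D9 C9 BD 77 EB F1.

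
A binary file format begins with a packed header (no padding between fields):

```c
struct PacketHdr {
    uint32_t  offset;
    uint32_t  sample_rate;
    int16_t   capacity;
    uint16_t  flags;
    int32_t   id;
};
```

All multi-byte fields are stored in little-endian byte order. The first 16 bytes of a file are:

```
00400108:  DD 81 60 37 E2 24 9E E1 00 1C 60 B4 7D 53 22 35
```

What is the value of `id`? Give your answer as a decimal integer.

891442045

`id` follows `offset` (4 B), `sample_rate` (4 B), `capacity` (2 B), `flags` (2 B), so it starts at offset 4 + 4 + 2 + 2 = 12 and occupies 4 bytes.
Bytes at offsets 12..15: 7D 53 22 35.
Little-endian stores the least-significant byte at the lowest address.
Reassemble most-significant byte first: 35 22 53 7D → 0x3522537D.
0x3522537D = 891442045.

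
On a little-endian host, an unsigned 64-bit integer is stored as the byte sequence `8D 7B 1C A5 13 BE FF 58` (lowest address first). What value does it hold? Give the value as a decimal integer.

6413053385982638989

Little-endian: lowest address holds the least-significant byte.
Reassemble most-significant byte first: 58 FF BE 13 A5 1C 7B 8D → 0x58FFBE13A51C7B8D.
0x58FFBE13A51C7B8D = 6413053385982638989.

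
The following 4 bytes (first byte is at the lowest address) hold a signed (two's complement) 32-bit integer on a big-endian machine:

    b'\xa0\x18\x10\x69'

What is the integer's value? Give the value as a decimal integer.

Big-endian: lowest address holds the most-significant byte.
The bytes are already most-significant first: 0xA0181069.
Top bit is set, so as a signed 32-bit value this is 0xA0181069 − 2^32 = -1609035671.

-1609035671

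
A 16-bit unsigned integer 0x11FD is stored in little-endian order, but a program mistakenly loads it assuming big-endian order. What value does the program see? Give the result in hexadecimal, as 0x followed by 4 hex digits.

0xFD11

Stored little-endian, the bytes at ascending addresses are FD 11.
Read back as big-endian, the last byte is least significant, giving 0xFD11.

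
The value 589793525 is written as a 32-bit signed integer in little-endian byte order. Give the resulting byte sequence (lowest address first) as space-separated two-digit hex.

F5 88 27 23

589793525 in hexadecimal, padded to 32 bits, is 0x232788F5.
Split into bytes (most-significant first): 23 27 88 F5.
Little-endian: lowest address holds the least-significant byte.
So at ascending addresses the bytes are F5 88 27 23.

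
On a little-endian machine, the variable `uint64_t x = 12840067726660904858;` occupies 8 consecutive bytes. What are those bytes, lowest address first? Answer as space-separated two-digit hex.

12840067726660904858 in hexadecimal, padded to 64 bits, is 0xB23115915B94A79A.
Split into bytes (most-significant first): B2 31 15 91 5B 94 A7 9A.
In little-endian order the low byte comes first in memory.
So at ascending addresses the bytes are 9A A7 94 5B 91 15 31 B2.

9A A7 94 5B 91 15 31 B2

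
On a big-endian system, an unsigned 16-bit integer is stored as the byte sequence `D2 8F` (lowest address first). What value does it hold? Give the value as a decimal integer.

In big-endian order the high byte comes first in memory.
The bytes are already most-significant first: 0xD28F.
0xD28F = 53903.

53903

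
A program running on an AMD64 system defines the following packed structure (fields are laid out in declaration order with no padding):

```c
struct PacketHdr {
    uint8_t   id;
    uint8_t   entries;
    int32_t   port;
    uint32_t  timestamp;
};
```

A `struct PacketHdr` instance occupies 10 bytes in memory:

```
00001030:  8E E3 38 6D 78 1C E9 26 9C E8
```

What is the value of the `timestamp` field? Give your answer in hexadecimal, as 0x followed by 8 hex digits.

`timestamp` follows `id` (1 B), `entries` (1 B), `port` (4 B), so it starts at offset 1 + 1 + 4 = 6 and occupies 4 bytes.
Bytes at offsets 6..9: E9 26 9C E8.
Little-endian stores the least-significant byte at the lowest address.
Reassemble most-significant byte first: E8 9C 26 E9 → 0xE89C26E9.

0xE89C26E9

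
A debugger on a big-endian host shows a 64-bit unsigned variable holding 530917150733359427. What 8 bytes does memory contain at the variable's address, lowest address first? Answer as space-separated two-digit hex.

07 5E 32 55 EE 9F D9 43

530917150733359427 in hexadecimal, padded to 64 bits, is 0x075E3255EE9FD943.
Split into bytes (most-significant first): 07 5E 32 55 EE 9F D9 43.
Big-endian: lowest address holds the most-significant byte.
So the memory order matches the most-significant-first order: 07 5E 32 55 EE 9F D9 43.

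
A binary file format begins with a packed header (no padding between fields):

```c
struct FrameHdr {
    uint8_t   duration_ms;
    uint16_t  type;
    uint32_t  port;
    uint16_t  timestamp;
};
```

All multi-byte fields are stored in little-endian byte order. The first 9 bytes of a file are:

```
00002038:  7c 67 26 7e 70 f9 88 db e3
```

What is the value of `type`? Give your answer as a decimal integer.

`type` follows `duration_ms` (1 byte), so it starts at byte offset 1 and occupies 2 bytes.
Bytes at offsets 1..2: 67 26.
Little-endian: lowest address holds the least-significant byte.
Reassemble most-significant byte first: 26 67 → 0x2667.
0x2667 = 9831.

9831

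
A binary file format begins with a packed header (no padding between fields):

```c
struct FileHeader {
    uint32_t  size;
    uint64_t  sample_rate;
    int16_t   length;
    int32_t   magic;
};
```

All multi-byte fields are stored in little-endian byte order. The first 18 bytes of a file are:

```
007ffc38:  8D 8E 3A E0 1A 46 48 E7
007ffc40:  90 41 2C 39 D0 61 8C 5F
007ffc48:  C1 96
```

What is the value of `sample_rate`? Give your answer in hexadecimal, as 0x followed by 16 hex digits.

`sample_rate` follows `size` (4 bytes), so it starts at byte offset 4 and occupies 8 bytes.
Bytes at offsets 4..11: 1A 46 48 E7 90 41 2C 39.
Little-endian: lowest address holds the least-significant byte.
Reassemble most-significant byte first: 39 2C 41 90 E7 48 46 1A → 0x392C4190E748461A.

0x392C4190E748461A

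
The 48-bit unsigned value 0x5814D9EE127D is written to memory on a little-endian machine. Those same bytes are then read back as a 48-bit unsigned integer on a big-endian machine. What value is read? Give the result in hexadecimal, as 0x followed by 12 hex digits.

Stored little-endian, the bytes at ascending addresses are 7D 12 EE D9 14 58.
Read back as big-endian, the last byte is least significant, giving 0x7D12EED91458.

0x7D12EED91458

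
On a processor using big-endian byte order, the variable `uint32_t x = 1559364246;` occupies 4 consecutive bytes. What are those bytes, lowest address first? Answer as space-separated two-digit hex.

5C F2 02 96

1559364246 in hexadecimal, padded to 32 bits, is 0x5CF20296.
Split into bytes (most-significant first): 5C F2 02 96.
Big-endian: lowest address holds the most-significant byte.
So the memory order matches the most-significant-first order: 5C F2 02 96.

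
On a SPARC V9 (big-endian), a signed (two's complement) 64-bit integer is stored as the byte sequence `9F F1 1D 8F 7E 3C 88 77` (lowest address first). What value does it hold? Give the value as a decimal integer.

Big-endian stores the most-significant byte at the lowest address.
The bytes are already most-significant first: 0x9FF11D8F7E3C8877.
Top bit is set, so as a signed 64-bit value this is 0x9FF11D8F7E3C8877 − 2^64 = -6921718650156316553.

-6921718650156316553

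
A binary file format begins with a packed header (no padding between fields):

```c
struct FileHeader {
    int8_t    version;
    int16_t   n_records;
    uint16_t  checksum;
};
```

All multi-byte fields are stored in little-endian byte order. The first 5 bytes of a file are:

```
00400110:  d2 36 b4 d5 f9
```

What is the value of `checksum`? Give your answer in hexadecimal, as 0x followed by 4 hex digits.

0xF9D5

`checksum` follows `version` (1 B), `n_records` (2 B), so it starts at offset 1 + 2 = 3 and occupies 2 bytes.
Bytes at offsets 3..4: D5 F9.
In little-endian order the low byte comes first in memory.
Reassemble most-significant byte first: F9 D5 → 0xF9D5.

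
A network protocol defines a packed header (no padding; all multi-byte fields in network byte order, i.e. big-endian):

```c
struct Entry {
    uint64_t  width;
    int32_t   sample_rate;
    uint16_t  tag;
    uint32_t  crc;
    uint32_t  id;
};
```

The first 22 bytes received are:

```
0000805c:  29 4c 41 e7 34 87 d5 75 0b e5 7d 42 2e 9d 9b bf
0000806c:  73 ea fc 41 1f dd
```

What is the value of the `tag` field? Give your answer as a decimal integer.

`tag` follows `width` (8 B), `sample_rate` (4 B), so it starts at offset 8 + 4 = 12 and occupies 2 bytes.
Bytes at offsets 12..13: 2E 9D.
In big-endian order the high byte comes first in memory.
The bytes are already most-significant first: 0x2E9D.
0x2E9D = 11933.

11933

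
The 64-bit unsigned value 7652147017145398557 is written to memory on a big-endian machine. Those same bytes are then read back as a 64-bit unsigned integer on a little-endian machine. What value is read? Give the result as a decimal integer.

7652147017145398557 in 64-bit hexadecimal is 0x6A31E32B5604351D.
Stored big-endian, the bytes at ascending addresses are 6A 31 E3 2B 56 04 35 1D.
Read back as little-endian, the first byte is least significant, giving 0x1D3504562BE3316A.
0x1D3504562BE3316A = 2104593169015583082.

2104593169015583082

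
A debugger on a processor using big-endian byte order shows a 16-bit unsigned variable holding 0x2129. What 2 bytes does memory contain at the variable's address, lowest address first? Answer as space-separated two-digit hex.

Split into bytes (most-significant first): 21 29.
Big-endian: lowest address holds the most-significant byte.
So the memory order matches the most-significant-first order: 21 29.

21 29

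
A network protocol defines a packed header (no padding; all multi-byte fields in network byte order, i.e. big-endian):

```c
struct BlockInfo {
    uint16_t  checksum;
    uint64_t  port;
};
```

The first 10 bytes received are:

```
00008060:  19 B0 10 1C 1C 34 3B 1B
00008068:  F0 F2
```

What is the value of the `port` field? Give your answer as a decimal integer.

`port` follows `checksum` (2 bytes), so it starts at byte offset 2 and occupies 8 bytes.
Bytes at offsets 2..9: 10 1C 1C 34 3B 1B F0 F2.
In big-endian order the high byte comes first in memory.
The bytes are already most-significant first: 0x101C1C343B1BF0F2.
0x101C1C343B1BF0F2 = 1160833814610309362.

1160833814610309362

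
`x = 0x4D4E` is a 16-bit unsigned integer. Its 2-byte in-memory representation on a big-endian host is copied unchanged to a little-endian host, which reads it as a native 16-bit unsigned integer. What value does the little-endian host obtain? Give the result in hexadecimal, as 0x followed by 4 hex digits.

0x4E4D

Stored big-endian, the bytes at ascending addresses are 4D 4E.
Read back as little-endian, the first byte is least significant, giving 0x4E4D.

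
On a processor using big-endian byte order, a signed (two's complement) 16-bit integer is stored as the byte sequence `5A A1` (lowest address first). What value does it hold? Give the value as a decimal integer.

In big-endian order the high byte comes first in memory.
The bytes are already most-significant first: 0x5AA1.
0x5AA1 = 23201.

23201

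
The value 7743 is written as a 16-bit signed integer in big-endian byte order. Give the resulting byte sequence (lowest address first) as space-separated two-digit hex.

1E 3F

7743 in hexadecimal, padded to 16 bits, is 0x1E3F.
Split into bytes (most-significant first): 1E 3F.
Big-endian stores the most-significant byte at the lowest address.
So the memory order matches the most-significant-first order: 1E 3F.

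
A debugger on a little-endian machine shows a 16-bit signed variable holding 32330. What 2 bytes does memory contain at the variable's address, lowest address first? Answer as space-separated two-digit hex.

4A 7E

32330 in hexadecimal, padded to 16 bits, is 0x7E4A.
Split into bytes (most-significant first): 7E 4A.
In little-endian order the low byte comes first in memory.
So at ascending addresses the bytes are 4A 7E.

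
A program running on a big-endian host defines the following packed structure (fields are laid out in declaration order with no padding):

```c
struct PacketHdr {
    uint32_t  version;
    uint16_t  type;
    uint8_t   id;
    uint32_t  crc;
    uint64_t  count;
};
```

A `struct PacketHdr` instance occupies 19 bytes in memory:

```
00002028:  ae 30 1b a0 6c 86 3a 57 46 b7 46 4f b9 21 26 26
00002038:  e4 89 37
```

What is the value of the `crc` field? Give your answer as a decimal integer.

`crc` follows `version` (4 B), `type` (2 B), `id` (1 B), so it starts at offset 4 + 2 + 1 = 7 and occupies 4 bytes.
Bytes at offsets 7..10: 57 46 B7 46.
Big-endian stores the most-significant byte at the lowest address.
The bytes are already most-significant first: 0x5746B746.
0x5746B746 = 1464252230.

1464252230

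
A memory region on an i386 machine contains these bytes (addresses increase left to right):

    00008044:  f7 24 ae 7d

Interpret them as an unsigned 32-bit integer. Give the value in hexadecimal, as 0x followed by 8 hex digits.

In little-endian order the low byte comes first in memory.
Reassemble most-significant byte first: 7D AE 24 F7 → 0x7DAE24F7.

0x7DAE24F7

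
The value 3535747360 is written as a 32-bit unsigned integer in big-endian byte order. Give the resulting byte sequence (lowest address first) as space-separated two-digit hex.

D2 BF 39 20

3535747360 in hexadecimal, padded to 32 bits, is 0xD2BF3920.
Split into bytes (most-significant first): D2 BF 39 20.
Big-endian stores the most-significant byte at the lowest address.
So the memory order matches the most-significant-first order: D2 BF 39 20.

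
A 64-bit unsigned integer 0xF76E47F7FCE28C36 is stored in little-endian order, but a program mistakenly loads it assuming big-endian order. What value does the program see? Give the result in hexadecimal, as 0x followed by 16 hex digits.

Stored little-endian, the bytes at ascending addresses are 36 8C E2 FC F7 47 6E F7.
Read back as big-endian, the last byte is least significant, giving 0x368CE2FCF7476EF7.

0x368CE2FCF7476EF7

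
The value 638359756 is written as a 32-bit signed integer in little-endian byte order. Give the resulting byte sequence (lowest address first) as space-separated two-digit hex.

CC 98 0C 26

638359756 in hexadecimal, padded to 32 bits, is 0x260C98CC.
Split into bytes (most-significant first): 26 0C 98 CC.
Little-endian stores the least-significant byte at the lowest address.
So at ascending addresses the bytes are CC 98 0C 26.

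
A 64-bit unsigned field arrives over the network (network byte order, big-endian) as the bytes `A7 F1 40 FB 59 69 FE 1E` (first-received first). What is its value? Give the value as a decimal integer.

In big-endian order the high byte comes first in memory.
The bytes are already most-significant first: 0xA7F140FB5969FE1E.
0xA7F140FB5969FE1E = 12101525122002320926.

12101525122002320926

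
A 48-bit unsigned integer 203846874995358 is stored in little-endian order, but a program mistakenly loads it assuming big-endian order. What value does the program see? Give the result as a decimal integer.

174386725021113

203846874995358 in 48-bit hexadecimal is 0xB965CC929A9E.
Stored little-endian, the bytes at ascending addresses are 9E 9A 92 CC 65 B9.
Read back as big-endian, the last byte is least significant, giving 0x9E9A92CC65B9.
0x9E9A92CC65B9 = 174386725021113.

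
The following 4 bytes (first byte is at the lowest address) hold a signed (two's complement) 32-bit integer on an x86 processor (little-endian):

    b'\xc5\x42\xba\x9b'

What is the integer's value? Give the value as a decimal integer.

-1682292027

Little-endian: lowest address holds the least-significant byte.
Reassemble most-significant byte first: 9B BA 42 C5 → 0x9BBA42C5.
Top bit is set, so as a signed 32-bit value this is 0x9BBA42C5 − 2^32 = -1682292027.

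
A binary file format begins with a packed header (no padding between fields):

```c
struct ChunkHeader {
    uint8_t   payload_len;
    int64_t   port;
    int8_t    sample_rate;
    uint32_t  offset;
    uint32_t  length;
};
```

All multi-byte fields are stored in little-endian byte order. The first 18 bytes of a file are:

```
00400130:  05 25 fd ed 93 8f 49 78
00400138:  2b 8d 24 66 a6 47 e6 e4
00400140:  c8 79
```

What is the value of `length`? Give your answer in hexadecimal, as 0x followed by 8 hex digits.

`length` follows `payload_len` (1 B), `port` (8 B), `sample_rate` (1 B), `offset` (4 B), so it starts at offset 1 + 8 + 1 + 4 = 14 and occupies 4 bytes.
Bytes at offsets 14..17: E6 E4 C8 79.
Little-endian: lowest address holds the least-significant byte.
Reassemble most-significant byte first: 79 C8 E4 E6 → 0x79C8E4E6.

0x79C8E4E6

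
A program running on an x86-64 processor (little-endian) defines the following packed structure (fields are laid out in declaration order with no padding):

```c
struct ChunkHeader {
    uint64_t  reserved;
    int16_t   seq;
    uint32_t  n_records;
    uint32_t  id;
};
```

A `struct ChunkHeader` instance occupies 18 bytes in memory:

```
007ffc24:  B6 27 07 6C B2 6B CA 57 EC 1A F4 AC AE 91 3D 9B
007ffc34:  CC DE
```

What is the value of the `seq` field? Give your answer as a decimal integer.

6892

`seq` follows `reserved` (8 bytes), so it starts at byte offset 8 and occupies 2 bytes.
Bytes at offsets 8..9: EC 1A.
Little-endian: lowest address holds the least-significant byte.
Reassemble most-significant byte first: 1A EC → 0x1AEC.
0x1AEC = 6892.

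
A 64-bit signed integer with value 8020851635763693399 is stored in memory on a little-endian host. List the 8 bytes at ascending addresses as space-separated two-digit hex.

8020851635763693399 in hexadecimal, padded to 64 bits, is 0x6F4FCA1101CE4757.
Split into bytes (most-significant first): 6F 4F CA 11 01 CE 47 57.
In little-endian order the low byte comes first in memory.
So at ascending addresses the bytes are 57 47 CE 01 11 CA 4F 6F.

57 47 CE 01 11 CA 4F 6F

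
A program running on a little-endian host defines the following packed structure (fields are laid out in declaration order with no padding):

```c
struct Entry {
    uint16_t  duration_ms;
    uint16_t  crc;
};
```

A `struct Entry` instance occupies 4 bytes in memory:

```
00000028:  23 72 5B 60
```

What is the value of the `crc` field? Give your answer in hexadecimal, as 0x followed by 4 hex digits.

`crc` follows `duration_ms` (2 bytes), so it starts at byte offset 2 and occupies 2 bytes.
Bytes at offsets 2..3: 5B 60.
In little-endian order the low byte comes first in memory.
Reassemble most-significant byte first: 60 5B → 0x605B.

0x605B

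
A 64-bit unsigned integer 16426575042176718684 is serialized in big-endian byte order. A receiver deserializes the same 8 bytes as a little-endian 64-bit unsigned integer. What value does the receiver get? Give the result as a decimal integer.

6671868554732304099

16426575042176718684 in 64-bit hexadecimal is 0xE3F6EAF8193D975C.
Stored big-endian, the bytes at ascending addresses are E3 F6 EA F8 19 3D 97 5C.
Read back as little-endian, the first byte is least significant, giving 0x5C973D19F8EAF6E3.
0x5C973D19F8EAF6E3 = 6671868554732304099.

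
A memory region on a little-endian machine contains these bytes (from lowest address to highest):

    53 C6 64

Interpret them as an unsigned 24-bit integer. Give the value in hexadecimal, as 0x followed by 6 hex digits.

Little-endian stores the least-significant byte at the lowest address.
Reassemble most-significant byte first: 64 C6 53 → 0x64C653.

0x64C653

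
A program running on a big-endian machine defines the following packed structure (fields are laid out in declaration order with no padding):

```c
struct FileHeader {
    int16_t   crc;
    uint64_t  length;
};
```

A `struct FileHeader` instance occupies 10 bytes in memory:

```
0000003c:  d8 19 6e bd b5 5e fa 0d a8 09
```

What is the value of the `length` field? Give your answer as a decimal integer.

7979733534297139209

`length` follows `crc` (2 bytes), so it starts at byte offset 2 and occupies 8 bytes.
Bytes at offsets 2..9: 6E BD B5 5E FA 0D A8 09.
Big-endian: lowest address holds the most-significant byte.
The bytes are already most-significant first: 0x6EBDB55EFA0DA809.
0x6EBDB55EFA0DA809 = 7979733534297139209.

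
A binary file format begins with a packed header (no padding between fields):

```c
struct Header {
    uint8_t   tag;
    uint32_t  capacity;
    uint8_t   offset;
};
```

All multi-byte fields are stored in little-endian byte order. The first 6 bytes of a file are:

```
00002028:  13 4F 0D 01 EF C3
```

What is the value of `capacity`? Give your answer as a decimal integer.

4009823567

`capacity` follows `tag` (1 byte), so it starts at byte offset 1 and occupies 4 bytes.
Bytes at offsets 1..4: 4F 0D 01 EF.
In little-endian order the low byte comes first in memory.
Reassemble most-significant byte first: EF 01 0D 4F → 0xEF010D4F.
0xEF010D4F = 4009823567.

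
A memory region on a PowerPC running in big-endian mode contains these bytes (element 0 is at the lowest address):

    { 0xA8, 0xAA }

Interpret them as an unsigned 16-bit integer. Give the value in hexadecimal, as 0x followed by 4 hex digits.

0xA8AA

In big-endian order the high byte comes first in memory.
The bytes are already most-significant first: 0xA8AA.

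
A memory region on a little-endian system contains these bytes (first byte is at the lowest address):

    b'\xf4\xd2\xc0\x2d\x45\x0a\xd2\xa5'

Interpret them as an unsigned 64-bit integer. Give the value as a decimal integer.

Little-endian: lowest address holds the least-significant byte.
Reassemble most-significant byte first: A5 D2 0A 45 2D C0 D2 F4 → 0xA5D20A452DC0D2F4.
0xA5D20A452DC0D2F4 = 11948624053603980020.

11948624053603980020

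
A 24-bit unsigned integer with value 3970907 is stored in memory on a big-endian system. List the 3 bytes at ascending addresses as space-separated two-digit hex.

3C 97 5B

3970907 in hexadecimal, padded to 24 bits, is 0x3C975B.
Split into bytes (most-significant first): 3C 97 5B.
In big-endian order the high byte comes first in memory.
So the memory order matches the most-significant-first order: 3C 97 5B.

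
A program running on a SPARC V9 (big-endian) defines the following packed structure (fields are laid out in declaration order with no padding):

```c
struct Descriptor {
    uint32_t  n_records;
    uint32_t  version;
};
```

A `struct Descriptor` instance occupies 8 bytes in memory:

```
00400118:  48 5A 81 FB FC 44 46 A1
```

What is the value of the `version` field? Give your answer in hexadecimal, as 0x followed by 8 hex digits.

`version` follows `n_records` (4 bytes), so it starts at byte offset 4 and occupies 4 bytes.
Bytes at offsets 4..7: FC 44 46 A1.
In big-endian order the high byte comes first in memory.
The bytes are already most-significant first: 0xFC4446A1.

0xFC4446A1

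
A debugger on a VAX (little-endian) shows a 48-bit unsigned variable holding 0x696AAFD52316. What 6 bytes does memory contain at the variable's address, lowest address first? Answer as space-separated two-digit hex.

Split into bytes (most-significant first): 69 6A AF D5 23 16.
In little-endian order the low byte comes first in memory.
So at ascending addresses the bytes are 16 23 D5 AF 6A 69.

16 23 D5 AF 6A 69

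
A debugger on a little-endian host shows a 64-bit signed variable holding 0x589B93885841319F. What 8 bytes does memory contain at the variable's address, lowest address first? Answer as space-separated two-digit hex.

Split into bytes (most-significant first): 58 9B 93 88 58 41 31 9F.
In little-endian order the low byte comes first in memory.
So at ascending addresses the bytes are 9F 31 41 58 88 93 9B 58.

9F 31 41 58 88 93 9B 58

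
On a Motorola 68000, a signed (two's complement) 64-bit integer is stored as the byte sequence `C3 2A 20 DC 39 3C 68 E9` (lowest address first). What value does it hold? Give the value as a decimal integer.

In big-endian order the high byte comes first in memory.
The bytes are already most-significant first: 0xC32A20DC393C68E9.
Top bit is set, so as a signed 64-bit value this is 0xC32A20DC393C68E9 − 2^64 = -4383655157066602263.

-4383655157066602263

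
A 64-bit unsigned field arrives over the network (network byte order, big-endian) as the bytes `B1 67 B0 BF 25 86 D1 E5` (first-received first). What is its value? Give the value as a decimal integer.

12783380402329276901

In big-endian order the high byte comes first in memory.
The bytes are already most-significant first: 0xB167B0BF2586D1E5.
0xB167B0BF2586D1E5 = 12783380402329276901.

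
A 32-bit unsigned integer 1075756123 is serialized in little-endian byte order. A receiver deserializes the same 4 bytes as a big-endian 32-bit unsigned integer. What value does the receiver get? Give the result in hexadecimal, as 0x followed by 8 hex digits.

0x5BBC1E40

1075756123 in 32-bit hexadecimal is 0x401EBC5B.
Stored little-endian, the bytes at ascending addresses are 5B BC 1E 40.
Read back as big-endian, the last byte is least significant, giving 0x5BBC1E40.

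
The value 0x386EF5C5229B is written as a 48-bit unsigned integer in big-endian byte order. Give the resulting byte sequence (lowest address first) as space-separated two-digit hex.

38 6E F5 C5 22 9B

Split into bytes (most-significant first): 38 6E F5 C5 22 9B.
Big-endian stores the most-significant byte at the lowest address.
So the memory order matches the most-significant-first order: 38 6E F5 C5 22 9B.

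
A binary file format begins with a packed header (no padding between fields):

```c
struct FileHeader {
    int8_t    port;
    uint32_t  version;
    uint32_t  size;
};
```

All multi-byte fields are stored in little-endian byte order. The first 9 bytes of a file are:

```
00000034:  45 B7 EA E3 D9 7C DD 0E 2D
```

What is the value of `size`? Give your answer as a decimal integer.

`size` follows `port` (1 B), `version` (4 B), so it starts at offset 1 + 4 = 5 and occupies 4 bytes.
Bytes at offsets 5..8: 7C DD 0E 2D.
Little-endian: lowest address holds the least-significant byte.
Reassemble most-significant byte first: 2D 0E DD 7C → 0x2D0EDD7C.
0x2D0EDD7C = 755948924.

755948924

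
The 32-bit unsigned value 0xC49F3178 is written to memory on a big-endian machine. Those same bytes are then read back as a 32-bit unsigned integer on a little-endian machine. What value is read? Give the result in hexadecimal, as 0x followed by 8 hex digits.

Stored big-endian, the bytes at ascending addresses are C4 9F 31 78.
Read back as little-endian, the first byte is least significant, giving 0x78319FC4.

0x78319FC4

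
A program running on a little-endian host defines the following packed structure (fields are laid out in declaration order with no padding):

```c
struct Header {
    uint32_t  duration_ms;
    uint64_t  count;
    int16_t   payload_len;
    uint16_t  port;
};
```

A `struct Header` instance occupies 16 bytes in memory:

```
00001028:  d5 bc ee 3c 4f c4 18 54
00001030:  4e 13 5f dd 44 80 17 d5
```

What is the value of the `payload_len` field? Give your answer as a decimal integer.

`payload_len` follows `duration_ms` (4 B), `count` (8 B), so it starts at offset 4 + 8 = 12 and occupies 2 bytes.
Bytes at offsets 12..13: 44 80.
In little-endian order the low byte comes first in memory.
Reassemble most-significant byte first: 80 44 → 0x8044.
Top bit is set, so as a signed 16-bit value this is 0x8044 − 2^16 = -32700.

-32700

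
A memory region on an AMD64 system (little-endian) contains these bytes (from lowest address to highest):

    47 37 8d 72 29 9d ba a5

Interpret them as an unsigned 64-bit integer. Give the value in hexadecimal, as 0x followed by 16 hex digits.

In little-endian order the low byte comes first in memory.
Reassemble most-significant byte first: A5 BA 9D 29 72 8D 37 47 → 0xA5BA9D29728D3747.

0xA5BA9D29728D3747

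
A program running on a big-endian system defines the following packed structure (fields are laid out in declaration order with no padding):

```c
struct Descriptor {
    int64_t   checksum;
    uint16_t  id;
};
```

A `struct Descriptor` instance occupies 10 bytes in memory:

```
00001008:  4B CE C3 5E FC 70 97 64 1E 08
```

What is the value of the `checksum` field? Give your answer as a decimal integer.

5462518210776569700

`checksum` is the first field, at byte offset 0, occupying 8 bytes.
Bytes at offsets 0..7: 4B CE C3 5E FC 70 97 64.
Big-endian: lowest address holds the most-significant byte.
The bytes are already most-significant first: 0x4BCEC35EFC709764.
0x4BCEC35EFC709764 = 5462518210776569700.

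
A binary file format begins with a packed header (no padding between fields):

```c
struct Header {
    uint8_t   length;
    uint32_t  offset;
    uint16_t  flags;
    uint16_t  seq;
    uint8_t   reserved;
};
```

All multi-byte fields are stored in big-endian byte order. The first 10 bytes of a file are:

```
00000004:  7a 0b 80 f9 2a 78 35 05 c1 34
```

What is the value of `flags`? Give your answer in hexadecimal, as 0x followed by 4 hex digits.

`flags` follows `length` (1 B), `offset` (4 B), so it starts at offset 1 + 4 = 5 and occupies 2 bytes.
Bytes at offsets 5..6: 78 35.
In big-endian order the high byte comes first in memory.
The bytes are already most-significant first: 0x7835.

0x7835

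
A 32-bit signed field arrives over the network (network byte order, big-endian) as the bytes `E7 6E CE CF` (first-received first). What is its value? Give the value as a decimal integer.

Big-endian: lowest address holds the most-significant byte.
The bytes are already most-significant first: 0xE76ECECF.
Top bit is set, so as a signed 32-bit value this is 0xE76ECECF − 2^32 = -412168497.

-412168497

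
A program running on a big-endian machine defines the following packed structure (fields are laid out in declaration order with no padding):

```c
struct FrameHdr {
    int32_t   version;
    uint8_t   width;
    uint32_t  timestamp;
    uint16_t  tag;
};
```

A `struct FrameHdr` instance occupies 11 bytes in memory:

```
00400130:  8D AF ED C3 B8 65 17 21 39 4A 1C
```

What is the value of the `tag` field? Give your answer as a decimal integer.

18972

`tag` follows `version` (4 B), `width` (1 B), `timestamp` (4 B), so it starts at offset 4 + 1 + 4 = 9 and occupies 2 bytes.
Bytes at offsets 9..10: 4A 1C.
Big-endian stores the most-significant byte at the lowest address.
The bytes are already most-significant first: 0x4A1C.
0x4A1C = 18972.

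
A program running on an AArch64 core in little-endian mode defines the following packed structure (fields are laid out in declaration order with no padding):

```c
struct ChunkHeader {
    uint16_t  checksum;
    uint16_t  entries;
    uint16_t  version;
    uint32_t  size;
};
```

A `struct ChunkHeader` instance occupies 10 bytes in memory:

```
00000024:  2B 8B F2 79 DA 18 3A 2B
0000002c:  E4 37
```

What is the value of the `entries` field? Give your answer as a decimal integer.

31218

`entries` follows `checksum` (2 bytes), so it starts at byte offset 2 and occupies 2 bytes.
Bytes at offsets 2..3: F2 79.
In little-endian order the low byte comes first in memory.
Reassemble most-significant byte first: 79 F2 → 0x79F2.
0x79F2 = 31218.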